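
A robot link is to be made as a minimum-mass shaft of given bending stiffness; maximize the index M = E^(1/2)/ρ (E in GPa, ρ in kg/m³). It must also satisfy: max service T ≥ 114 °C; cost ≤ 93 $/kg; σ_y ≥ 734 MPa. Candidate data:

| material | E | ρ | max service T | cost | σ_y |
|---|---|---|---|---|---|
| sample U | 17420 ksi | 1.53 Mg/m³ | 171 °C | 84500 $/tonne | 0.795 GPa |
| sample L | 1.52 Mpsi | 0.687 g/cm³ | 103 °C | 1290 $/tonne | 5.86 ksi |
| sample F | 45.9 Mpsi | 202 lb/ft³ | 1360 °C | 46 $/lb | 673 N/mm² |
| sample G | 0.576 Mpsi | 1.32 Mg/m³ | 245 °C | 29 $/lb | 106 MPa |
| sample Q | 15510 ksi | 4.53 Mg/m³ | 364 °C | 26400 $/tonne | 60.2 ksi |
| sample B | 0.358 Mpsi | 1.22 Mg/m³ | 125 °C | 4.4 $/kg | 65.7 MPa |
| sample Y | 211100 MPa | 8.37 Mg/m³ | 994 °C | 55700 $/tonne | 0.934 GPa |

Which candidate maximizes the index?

sample U

Screen on constraints: max service T ≥ 114 °C; cost ≤ 93 $/kg; σ_y ≥ 734 MPa. Survivors: sample U, sample Y.
Normalizing units and computing the index:
  sample U: E = 120.1 GPa, ρ = 1530 kg/m³
  sample Y: E = 211.1 GPa, ρ = 8370 kg/m³
  sample U: M = 7.16×10⁻³
  sample Y: M = 1.74×10⁻³
Sample U has the largest M.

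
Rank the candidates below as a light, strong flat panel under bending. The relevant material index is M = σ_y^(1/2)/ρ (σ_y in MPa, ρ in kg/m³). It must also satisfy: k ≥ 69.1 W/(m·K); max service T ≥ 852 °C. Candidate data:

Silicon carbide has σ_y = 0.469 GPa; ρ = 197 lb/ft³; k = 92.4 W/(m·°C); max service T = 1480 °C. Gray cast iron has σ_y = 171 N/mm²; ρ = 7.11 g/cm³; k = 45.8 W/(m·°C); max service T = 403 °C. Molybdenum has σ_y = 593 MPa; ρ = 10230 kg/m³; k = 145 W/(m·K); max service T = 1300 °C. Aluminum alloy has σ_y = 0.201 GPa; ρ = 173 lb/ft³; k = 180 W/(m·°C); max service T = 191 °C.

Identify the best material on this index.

Screen on constraints: k ≥ 69.1 W/(m·K); max service T ≥ 852 °C. Survivors: silicon carbide, molybdenum.
Convert each candidate to consistent units, then evaluate M:
  silicon carbide: σ_y = 469.0 MPa, ρ = 3156 kg/m³
  molybdenum: σ_y = 593.0 MPa, ρ = 10230 kg/m³
  silicon carbide: M = 6.86×10⁻³
  molybdenum: M = 2.38×10⁻³
Silicon carbide ranks first.

silicon carbide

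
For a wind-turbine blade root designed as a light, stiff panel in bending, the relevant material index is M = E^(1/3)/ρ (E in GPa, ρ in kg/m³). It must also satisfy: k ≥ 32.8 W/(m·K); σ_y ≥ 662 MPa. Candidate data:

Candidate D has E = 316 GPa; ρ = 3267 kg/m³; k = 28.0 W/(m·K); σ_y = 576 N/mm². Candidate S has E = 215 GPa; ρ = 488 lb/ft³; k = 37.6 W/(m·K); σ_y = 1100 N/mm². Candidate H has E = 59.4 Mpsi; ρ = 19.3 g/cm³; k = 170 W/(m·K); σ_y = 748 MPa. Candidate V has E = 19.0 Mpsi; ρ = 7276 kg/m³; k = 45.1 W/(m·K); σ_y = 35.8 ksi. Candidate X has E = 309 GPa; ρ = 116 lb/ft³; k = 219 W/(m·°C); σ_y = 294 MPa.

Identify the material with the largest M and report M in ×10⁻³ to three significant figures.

candidate S, M = 0.766×10⁻³

Screen on constraints: k ≥ 32.8 W/(m·K); σ_y ≥ 662 MPa. Survivors: candidate S, candidate H.
Convert each candidate to consistent units, then evaluate M:
  candidate S: E = 215.0 GPa, ρ = 7817 kg/m³
  candidate H: E = 409.5 GPa, ρ = 19300 kg/m³
  candidate S: M = 0.766×10⁻³
  candidate H: M = 0.385×10⁻³
The maximum is for candidate S.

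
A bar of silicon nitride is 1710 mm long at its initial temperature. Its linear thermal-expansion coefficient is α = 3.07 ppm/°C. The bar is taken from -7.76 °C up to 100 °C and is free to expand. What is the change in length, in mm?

0.566 mm

ΔT = 100 − (-7.76) = 107.8 K.
ΔL = α·L₀·ΔT = 3.07×10⁻⁶ × 1710 mm × 107.8 K = 0.566 mm.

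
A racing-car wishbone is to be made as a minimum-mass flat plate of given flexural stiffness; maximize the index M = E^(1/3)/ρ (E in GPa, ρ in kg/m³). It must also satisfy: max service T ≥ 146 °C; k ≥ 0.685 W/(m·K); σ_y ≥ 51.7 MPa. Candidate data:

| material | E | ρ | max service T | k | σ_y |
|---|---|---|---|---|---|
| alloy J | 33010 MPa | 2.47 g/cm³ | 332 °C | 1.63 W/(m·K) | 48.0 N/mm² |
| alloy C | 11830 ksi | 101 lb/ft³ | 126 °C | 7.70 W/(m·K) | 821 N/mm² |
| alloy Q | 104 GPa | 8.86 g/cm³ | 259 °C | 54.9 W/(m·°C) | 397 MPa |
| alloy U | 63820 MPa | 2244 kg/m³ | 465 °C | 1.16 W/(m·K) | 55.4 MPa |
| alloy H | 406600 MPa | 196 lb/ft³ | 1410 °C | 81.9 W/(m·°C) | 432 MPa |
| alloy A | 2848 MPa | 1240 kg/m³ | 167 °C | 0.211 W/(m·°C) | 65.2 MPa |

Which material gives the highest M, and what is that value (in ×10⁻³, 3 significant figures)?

Screen on constraints: max service T ≥ 146 °C; k ≥ 0.685 W/(m·K); σ_y ≥ 51.7 MPa. Survivors: alloy Q, alloy U, alloy H.
Convert each candidate to consistent units, then evaluate M:
  alloy Q: E = 104.0 GPa, ρ = 8860 kg/m³
  alloy U: E = 63.82 GPa, ρ = 2244 kg/m³
  alloy H: E = 406.6 GPa, ρ = 3140 kg/m³
  alloy H: M = 2.36×10⁻³
  alloy U: M = 1.78×10⁻³
  alloy Q: M = 0.531×10⁻³
Highest index: alloy H.

alloy H, M = 2.36×10⁻³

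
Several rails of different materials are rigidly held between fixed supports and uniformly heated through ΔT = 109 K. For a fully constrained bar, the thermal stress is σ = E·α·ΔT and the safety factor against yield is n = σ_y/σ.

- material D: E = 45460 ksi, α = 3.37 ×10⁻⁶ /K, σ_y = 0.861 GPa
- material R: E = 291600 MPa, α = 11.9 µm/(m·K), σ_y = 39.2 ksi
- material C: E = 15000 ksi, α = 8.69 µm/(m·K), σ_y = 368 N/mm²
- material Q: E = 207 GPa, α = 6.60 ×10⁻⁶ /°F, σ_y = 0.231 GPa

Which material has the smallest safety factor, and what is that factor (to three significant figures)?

Converting E to GPa, α to ×10⁻⁶/K, σ_y to MPa, then σ and n for each:
  material D: E = 313.4, α = 3.37, σ_y = 861.0 → σ = 115 MPa, n = 7.48
  material R: E = 291.6, α = 11.9, σ_y = 270.3 → σ = 378 MPa, n = 0.715
  material C: E = 103.4, α = 8.69, σ_y = 368.0 → σ = 98.0 MPa, n = 3.76
  material Q: E = 207.0, α = 11.9, σ_y = 231.0 → σ = 268 MPa, n = 0.862
The minimum is material R at n = 0.715.

material R, n = 0.715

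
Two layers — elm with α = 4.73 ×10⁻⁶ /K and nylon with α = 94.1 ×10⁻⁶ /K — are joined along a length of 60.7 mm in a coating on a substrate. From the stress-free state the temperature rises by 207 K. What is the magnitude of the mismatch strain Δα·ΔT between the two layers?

Δα = |4.73 − 94.1|×10⁻⁶/K = 89.4×10⁻⁶/K.
Mismatch strain = Δα·ΔT = 89.4×10⁻⁶ × 207.0 = 0.0185.

0.0185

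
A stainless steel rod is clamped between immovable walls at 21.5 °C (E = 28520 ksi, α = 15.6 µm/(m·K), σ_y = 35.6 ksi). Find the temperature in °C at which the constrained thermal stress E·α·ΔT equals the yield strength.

E = 28520 ksi = 196.6 GPa.
σ_y = 35.6 ksi = 245.5 MPa.
E·α·ΔT = 245.5 MPa ⇒ ΔT = 245.5 / (196.6×10³ × 15.6×10⁻⁶) = 80.02 K.
T = 21.5 + 80.02 = 101.5 °C.

102 °C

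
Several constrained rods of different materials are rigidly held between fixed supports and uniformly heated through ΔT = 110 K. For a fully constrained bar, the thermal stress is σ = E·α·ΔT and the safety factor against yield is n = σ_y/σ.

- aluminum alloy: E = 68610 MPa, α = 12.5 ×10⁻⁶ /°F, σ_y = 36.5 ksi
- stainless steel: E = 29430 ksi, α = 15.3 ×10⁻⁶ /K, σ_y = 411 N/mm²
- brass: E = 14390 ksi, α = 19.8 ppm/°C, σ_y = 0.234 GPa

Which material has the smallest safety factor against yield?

With everything in SI (GPa, ×10⁻⁶/K, MPa):
  aluminum alloy: E = 68.61, α = 22.5, σ_y = 251.7 → σ = 170 MPa, n = 1.48
  stainless steel: E = 202.9, α = 15.3, σ_y = 411.0 → σ = 342 MPa, n = 1.20
  brass: E = 99.22, α = 19.8, σ_y = 234.0 → σ = 216 MPa, n = 1.08
Brass has the lowest safety factor, n = 1.08.

brass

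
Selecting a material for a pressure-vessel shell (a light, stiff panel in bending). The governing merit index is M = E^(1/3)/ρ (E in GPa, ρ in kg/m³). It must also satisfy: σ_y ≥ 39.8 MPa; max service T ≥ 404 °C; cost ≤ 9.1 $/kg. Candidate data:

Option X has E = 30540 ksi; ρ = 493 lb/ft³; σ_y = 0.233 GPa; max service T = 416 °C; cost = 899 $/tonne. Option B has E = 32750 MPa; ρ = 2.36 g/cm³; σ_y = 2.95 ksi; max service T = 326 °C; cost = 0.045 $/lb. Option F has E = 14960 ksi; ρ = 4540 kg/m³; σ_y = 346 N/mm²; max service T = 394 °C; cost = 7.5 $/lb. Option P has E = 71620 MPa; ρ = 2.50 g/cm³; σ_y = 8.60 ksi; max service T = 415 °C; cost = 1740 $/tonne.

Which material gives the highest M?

Screen on constraints: σ_y ≥ 39.8 MPa; max service T ≥ 404 °C; cost ≤ 9.1 $/kg. Survivors: option X, option P.
In SI units:
  option X: E = 210.6 GPa, ρ = 7897 kg/m³
  option P: E = 71.62 GPa, ρ = 2500 kg/m³
  option P: M = 1.66×10⁻³
  option X: M = 0.753×10⁻³
Highest index: option P.

option P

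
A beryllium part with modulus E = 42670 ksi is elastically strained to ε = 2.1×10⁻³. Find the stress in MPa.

618 MPa

E = 42670 ksi = 294.2 GPa.
σ = E·ε = 294200 MPa × 2.1×10⁻³ = 618 MPa.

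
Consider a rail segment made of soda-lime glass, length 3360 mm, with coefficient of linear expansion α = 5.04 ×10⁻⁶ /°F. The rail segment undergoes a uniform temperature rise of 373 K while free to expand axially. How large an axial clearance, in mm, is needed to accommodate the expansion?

11.4 mm

Convert α: 5.04×10⁻⁶/°F × (9/5) = 9.07×10⁻⁶/K.
ΔL = α·L₀·ΔT = 9.07×10⁻⁶ × 3360 mm × 373.0 K = 11.4 mm.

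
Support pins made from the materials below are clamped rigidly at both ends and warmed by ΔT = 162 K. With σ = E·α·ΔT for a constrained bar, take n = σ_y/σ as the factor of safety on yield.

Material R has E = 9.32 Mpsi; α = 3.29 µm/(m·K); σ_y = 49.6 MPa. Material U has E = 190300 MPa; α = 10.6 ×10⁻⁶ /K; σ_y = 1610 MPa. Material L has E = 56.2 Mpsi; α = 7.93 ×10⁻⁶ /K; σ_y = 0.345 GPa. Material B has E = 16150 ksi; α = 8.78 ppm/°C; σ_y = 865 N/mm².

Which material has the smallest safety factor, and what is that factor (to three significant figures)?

material L, n = 0.693

Converting E to GPa, α to ×10⁻⁶/K, σ_y to MPa, then σ and n for each:
  material R: E = 64.26, α = 3.29, σ_y = 49.60 → σ = 34.2 MPa, n = 1.45
  material U: E = 190.3, α = 10.6, σ_y = 1610 → σ = 327 MPa, n = 4.93
  material L: E = 387.5, α = 7.93, σ_y = 345.0 → σ = 498 MPa, n = 0.693
  material B: E = 111.4, α = 8.78, σ_y = 865.0 → σ = 158 MPa, n = 5.46
Material L has the lowest safety factor, n = 0.693.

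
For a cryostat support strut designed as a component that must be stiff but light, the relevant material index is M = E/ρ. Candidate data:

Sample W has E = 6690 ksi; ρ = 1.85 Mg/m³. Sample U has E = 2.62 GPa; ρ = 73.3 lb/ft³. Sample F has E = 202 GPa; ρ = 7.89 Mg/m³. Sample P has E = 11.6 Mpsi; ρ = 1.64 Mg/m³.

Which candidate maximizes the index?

sample P

Putting every candidate on a common basis:
  sample W: E = 46.13 GPa, ρ = 1850 kg/m³
  sample U: E = 2.620 GPa, ρ = 1174 kg/m³
  sample F: E = 202.0 GPa, ρ = 7890 kg/m³
  sample P: E = 79.98 GPa, ρ = 1640 kg/m³
  sample P: M = 48.8 MN·m/kg
  sample F: M = 25.6 MN·m/kg
  sample W: M = 24.9 MN·m/kg
  sample U: M = 2.23 MN·m/kg
Sample P ranks first.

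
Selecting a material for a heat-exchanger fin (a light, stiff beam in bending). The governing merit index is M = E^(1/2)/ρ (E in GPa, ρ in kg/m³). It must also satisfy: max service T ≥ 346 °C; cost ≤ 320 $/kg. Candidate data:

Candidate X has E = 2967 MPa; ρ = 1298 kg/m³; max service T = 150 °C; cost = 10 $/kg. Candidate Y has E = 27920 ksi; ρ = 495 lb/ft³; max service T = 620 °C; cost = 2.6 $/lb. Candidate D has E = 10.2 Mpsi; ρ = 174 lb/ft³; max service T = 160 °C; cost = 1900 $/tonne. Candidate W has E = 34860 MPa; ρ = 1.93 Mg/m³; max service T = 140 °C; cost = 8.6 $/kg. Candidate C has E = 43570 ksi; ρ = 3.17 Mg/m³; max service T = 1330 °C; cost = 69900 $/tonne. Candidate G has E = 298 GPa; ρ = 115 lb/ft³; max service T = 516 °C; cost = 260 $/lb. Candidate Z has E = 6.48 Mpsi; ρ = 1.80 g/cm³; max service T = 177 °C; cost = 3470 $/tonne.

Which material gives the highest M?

Screen on constraints: max service T ≥ 346 °C; cost ≤ 320 $/kg. Survivors: candidate Y, candidate C.
Putting every candidate on a common basis:
  candidate Y: E = 192.5 GPa, ρ = 7929 kg/m³
  candidate C: E = 300.4 GPa, ρ = 3170 kg/m³
  candidate C: M = 5.47×10⁻³
  candidate Y: M = 1.75×10⁻³
Candidate C has the largest M.

candidate C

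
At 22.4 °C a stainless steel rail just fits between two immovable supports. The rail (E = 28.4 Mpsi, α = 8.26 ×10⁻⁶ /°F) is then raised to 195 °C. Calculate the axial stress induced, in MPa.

502 MPa

E = 28.4 Mpsi = 195.8 GPa.
α = 8.26×10⁻⁶/°F × 9/5 = 14.9×10⁻⁶/K.
ΔT = 172.6 K. Constrained thermal stress σ = E·α·ΔT = 195.8×10³ MPa × 14.9×10⁻⁶ × 172.6 = 502 MPa (compressive).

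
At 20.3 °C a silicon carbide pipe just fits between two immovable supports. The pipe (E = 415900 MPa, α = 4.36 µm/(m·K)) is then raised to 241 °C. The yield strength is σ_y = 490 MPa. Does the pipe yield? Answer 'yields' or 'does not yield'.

E = 415900 MPa = 415.9 GPa.
ΔT = 220.7 K. Constrained thermal stress σ = E·α·ΔT = 415.9×10³ MPa × 4.36×10⁻⁶ × 220.7 = 400 MPa (compressive).
Compare to σ_y = 490 MPa: σ < σ_y, so it does not yield.

does not yield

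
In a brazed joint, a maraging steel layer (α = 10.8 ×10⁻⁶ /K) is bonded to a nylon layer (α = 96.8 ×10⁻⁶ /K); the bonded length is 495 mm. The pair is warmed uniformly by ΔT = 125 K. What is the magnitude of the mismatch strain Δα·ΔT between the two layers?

Δα = |10.8 − 96.8|×10⁻⁶/K = 86.0×10⁻⁶/K.
Mismatch strain = Δα·ΔT = 86.0×10⁻⁶ × 125.0 = 0.0107.

0.0107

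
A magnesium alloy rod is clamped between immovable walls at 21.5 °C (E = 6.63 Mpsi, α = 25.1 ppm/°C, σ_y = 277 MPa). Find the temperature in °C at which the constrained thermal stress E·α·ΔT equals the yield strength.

263 °C

E = 6.63 Mpsi = 45.71 GPa.
E·α·ΔT = 277.0 MPa ⇒ ΔT = 277.0 / (45.71×10³ × 25.1×10⁻⁶) = 241.4 K.
T = 21.5 + 241.4 = 262.9 °C.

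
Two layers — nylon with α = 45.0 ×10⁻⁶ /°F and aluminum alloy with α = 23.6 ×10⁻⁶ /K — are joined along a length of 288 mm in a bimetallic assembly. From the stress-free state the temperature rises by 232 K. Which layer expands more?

nylon

nylon: α = 45.0×10⁻⁶/°F × 9/5 = 81.0×10⁻⁶/K.
α(nylon) = 81.0×10⁻⁶/K vs α(aluminum alloy) = 23.6×10⁻⁶/K.
Higher α expands more for the same ΔT: nylon.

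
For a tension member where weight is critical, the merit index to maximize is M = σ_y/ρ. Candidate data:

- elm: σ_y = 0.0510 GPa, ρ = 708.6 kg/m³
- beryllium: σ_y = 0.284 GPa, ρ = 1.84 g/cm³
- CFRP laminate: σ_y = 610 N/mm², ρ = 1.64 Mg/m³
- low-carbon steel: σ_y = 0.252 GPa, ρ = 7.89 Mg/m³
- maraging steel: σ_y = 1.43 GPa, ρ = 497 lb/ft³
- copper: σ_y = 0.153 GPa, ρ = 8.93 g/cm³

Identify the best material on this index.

CFRP laminate

Normalizing units and computing the index:
  elm: σ_y = 51.00 MPa, ρ = 708.6 kg/m³
  beryllium: σ_y = 284.0 MPa, ρ = 1840 kg/m³
  CFRP laminate: σ_y = 610.0 MPa, ρ = 1640 kg/m³
  low-carbon steel: σ_y = 252.0 MPa, ρ = 7890 kg/m³
  maraging steel: σ_y = 1430 MPa, ρ = 7961 kg/m³
  copper: σ_y = 153.0 MPa, ρ = 8930 kg/m³
  CFRP laminate: M = 372 kN·m/kg
  maraging steel: M = 180 kN·m/kg
  beryllium: M = 154 kN·m/kg
  elm: M = 72.0 kN·m/kg
  low-carbon steel: M = 31.9 kN·m/kg
  copper: M = 17.1 kN·m/kg
CFRP laminate has the largest M.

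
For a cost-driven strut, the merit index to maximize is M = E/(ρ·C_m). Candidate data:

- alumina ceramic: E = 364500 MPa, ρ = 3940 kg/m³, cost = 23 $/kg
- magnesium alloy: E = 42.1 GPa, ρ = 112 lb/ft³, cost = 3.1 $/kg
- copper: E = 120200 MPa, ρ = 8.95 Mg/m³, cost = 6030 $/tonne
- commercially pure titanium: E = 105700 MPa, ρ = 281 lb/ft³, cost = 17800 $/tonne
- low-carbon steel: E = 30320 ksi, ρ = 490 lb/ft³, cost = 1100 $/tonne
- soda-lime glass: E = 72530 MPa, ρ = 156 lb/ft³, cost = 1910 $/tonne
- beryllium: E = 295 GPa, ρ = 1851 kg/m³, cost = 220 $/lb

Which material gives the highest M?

low-carbon steel

After converting to SI:
  alumina ceramic: E = 364.5 GPa, ρ = 3940 kg/m³, cost = 23.00 $/kg
  magnesium alloy: E = 42.10 GPa, ρ = 1794 kg/m³, cost = 3.100 $/kg
  copper: E = 120.2 GPa, ρ = 8950 kg/m³, cost = 6.030 $/kg
  commercially pure titanium: E = 105.7 GPa, ρ = 4501 kg/m³, cost = 17.80 $/kg
  low-carbon steel: E = 209.0 GPa, ρ = 7849 kg/m³, cost = 1.100 $/kg
  soda-lime glass: E = 72.53 GPa, ρ = 2499 kg/m³, cost = 1.910 $/kg
  beryllium: E = 295.0 GPa, ρ = 1851 kg/m³, cost = 485.0 $/kg
  low-carbon steel: M = 24.2 MN·m per $
  soda-lime glass: M = 15.2 MN·m per $
  magnesium alloy: M = 7.57 MN·m per $
  alumina ceramic: M = 4.02 MN·m per $
  copper: M = 2.23 MN·m per $
  commercially pure titanium: M = 1.32 MN·m per $
  beryllium: M = 0.329 MN·m per $
The maximum is for low-carbon steel.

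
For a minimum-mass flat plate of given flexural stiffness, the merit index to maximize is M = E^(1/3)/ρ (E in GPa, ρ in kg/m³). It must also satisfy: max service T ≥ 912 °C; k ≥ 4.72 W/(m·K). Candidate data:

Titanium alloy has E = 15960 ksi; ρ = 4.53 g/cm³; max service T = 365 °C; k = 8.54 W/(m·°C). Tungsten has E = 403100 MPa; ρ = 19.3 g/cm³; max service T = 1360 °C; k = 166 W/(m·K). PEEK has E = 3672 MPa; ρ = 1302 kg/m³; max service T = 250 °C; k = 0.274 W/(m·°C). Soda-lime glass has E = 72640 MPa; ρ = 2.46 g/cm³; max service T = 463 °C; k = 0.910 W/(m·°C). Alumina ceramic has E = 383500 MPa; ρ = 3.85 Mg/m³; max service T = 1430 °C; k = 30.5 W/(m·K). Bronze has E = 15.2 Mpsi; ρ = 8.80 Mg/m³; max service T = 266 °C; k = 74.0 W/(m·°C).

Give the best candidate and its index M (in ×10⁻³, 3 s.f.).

alumina ceramic, M = 1.89×10⁻³

Screen on constraints: max service T ≥ 912 °C; k ≥ 4.72 W/(m·K). Survivors: tungsten, alumina ceramic.
In SI units:
  tungsten: E = 403.1 GPa, ρ = 19300 kg/m³
  alumina ceramic: E = 383.5 GPa, ρ = 3850 kg/m³
  alumina ceramic: M = 1.89×10⁻³
  tungsten: M = 0.383×10⁻³
Alumina ceramic has the largest M.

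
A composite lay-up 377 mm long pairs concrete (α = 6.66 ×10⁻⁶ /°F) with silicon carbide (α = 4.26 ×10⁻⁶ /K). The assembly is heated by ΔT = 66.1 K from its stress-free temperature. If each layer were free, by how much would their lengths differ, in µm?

concrete: α = 6.66×10⁻⁶/°F × 9/5 = 12.0×10⁻⁶/K.
Δα = |12.0 − 4.26|×10⁻⁶/K = 7.73×10⁻⁶/K.
ΔL_mismatch = Δα·L·ΔT = 7.73×10⁻⁶ × 377.0 mm × 66.1 K = 193 µm.

193 µm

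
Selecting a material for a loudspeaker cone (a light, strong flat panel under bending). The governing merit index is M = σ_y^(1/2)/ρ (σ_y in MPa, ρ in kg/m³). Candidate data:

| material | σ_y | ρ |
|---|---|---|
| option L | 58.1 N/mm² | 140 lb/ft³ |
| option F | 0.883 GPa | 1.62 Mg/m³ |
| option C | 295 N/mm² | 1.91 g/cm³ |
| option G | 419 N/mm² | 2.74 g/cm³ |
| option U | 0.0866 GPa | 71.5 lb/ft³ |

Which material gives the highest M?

option F

After converting to SI:
  option L: σ_y = 58.10 MPa, ρ = 2243 kg/m³
  option F: σ_y = 883.0 MPa, ρ = 1620 kg/m³
  option C: σ_y = 295.0 MPa, ρ = 1910 kg/m³
  option G: σ_y = 419.0 MPa, ρ = 2740 kg/m³
  option U: σ_y = 86.60 MPa, ρ = 1145 kg/m³
  option F: M = 18.3×10⁻³
  option C: M = 8.99×10⁻³
  option U: M = 8.13×10⁻³
  option G: M = 7.47×10⁻³
  option L: M = 3.40×10⁻³
Option F ranks first.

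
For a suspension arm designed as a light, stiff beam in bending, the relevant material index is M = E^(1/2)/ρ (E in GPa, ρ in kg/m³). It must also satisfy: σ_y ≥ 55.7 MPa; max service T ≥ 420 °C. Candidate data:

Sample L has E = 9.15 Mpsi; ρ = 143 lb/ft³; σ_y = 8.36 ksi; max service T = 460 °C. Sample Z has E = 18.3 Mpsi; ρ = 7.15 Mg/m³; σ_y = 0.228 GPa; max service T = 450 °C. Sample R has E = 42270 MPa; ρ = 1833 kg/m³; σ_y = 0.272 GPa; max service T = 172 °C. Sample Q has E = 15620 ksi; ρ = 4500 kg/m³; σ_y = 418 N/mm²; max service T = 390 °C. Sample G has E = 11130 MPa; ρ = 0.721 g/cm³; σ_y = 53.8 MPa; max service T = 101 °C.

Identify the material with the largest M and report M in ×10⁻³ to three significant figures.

Screen on constraints: σ_y ≥ 55.7 MPa; max service T ≥ 420 °C. Survivors: sample L, sample Z.
Normalizing units and computing the index:
  sample L: E = 63.09 GPa, ρ = 2291 kg/m³
  sample Z: E = 126.2 GPa, ρ = 7150 kg/m³
  sample L: M = 3.47×10⁻³
  sample Z: M = 1.57×10⁻³
The maximum is for sample L.

sample L, M = 3.47×10⁻³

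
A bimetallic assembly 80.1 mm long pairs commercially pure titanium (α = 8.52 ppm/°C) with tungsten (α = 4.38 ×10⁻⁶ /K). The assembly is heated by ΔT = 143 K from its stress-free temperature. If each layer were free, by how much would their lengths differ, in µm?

Δα = |8.52 − 4.38|×10⁻⁶/K = 4.14×10⁻⁶/K.
ΔL_mismatch = Δα·L·ΔT = 4.14×10⁻⁶ × 80.1 mm × 143.0 K = 47.4 µm.

47.4 µm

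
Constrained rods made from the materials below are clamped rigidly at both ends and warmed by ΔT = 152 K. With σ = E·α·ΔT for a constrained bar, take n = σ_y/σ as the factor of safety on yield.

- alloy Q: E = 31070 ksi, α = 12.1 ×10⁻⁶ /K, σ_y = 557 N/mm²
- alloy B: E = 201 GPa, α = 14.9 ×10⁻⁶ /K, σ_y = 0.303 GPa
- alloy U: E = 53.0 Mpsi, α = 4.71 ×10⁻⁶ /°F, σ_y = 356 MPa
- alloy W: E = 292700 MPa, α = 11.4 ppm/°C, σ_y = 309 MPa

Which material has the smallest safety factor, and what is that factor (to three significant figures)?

Converting E to GPa, α to ×10⁻⁶/K, σ_y to MPa, then σ and n for each:
  alloy Q: E = 214.2, α = 12.1, σ_y = 557.0 → σ = 394 MPa, n = 1.41
  alloy B: E = 201.0, α = 14.9, σ_y = 303.0 → σ = 455 MPa, n = 0.666
  alloy U: E = 365.4, α = 8.48, σ_y = 356.0 → σ = 471 MPa, n = 0.756
  alloy W: E = 292.7, α = 11.4, σ_y = 309.0 → σ = 507 MPa, n = 0.609
The minimum is alloy W at n = 0.609.

alloy W, n = 0.609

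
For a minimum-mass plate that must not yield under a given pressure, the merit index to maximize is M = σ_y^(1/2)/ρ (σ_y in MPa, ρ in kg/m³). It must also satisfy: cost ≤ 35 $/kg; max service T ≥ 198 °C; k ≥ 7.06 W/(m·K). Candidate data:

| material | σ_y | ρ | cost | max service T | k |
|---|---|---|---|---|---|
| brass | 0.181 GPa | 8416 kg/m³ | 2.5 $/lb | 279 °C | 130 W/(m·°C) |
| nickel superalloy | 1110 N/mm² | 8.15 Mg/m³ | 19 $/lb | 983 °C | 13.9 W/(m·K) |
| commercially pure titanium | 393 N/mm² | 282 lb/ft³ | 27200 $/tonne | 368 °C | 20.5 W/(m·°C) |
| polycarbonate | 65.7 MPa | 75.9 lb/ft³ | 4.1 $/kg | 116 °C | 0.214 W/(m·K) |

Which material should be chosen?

Screen on constraints: cost ≤ 35 $/kg; max service T ≥ 198 °C; k ≥ 7.06 W/(m·K). Survivors: brass, commercially pure titanium.
Putting every candidate on a common basis:
  brass: σ_y = 181.0 MPa, ρ = 8416 kg/m³
  commercially pure titanium: σ_y = 393.0 MPa, ρ = 4517 kg/m³
  commercially pure titanium: M = 4.39×10⁻³
  brass: M = 1.60×10⁻³
Commercially pure titanium ranks first.

commercially pure titanium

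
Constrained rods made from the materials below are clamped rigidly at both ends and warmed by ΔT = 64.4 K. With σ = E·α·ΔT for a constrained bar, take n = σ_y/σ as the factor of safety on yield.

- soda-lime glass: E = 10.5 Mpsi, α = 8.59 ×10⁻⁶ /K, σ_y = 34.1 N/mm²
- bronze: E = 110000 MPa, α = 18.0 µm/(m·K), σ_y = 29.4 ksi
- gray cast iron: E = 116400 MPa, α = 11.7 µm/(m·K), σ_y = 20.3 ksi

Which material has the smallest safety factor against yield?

Converting E to GPa, α to ×10⁻⁶/K, σ_y to MPa, then σ and n for each:
  soda-lime glass: E = 72.39, α = 8.59, σ_y = 34.10 → σ = 40.0 MPa, n = 0.851
  bronze: E = 110.0, α = 18.0, σ_y = 202.7 → σ = 128 MPa, n = 1.59
  gray cast iron: E = 116.4, α = 11.7, σ_y = 140.0 → σ = 87.7 MPa, n = 1.60
Soda-lime glass has the lowest safety factor, n = 0.851.

soda-lime glass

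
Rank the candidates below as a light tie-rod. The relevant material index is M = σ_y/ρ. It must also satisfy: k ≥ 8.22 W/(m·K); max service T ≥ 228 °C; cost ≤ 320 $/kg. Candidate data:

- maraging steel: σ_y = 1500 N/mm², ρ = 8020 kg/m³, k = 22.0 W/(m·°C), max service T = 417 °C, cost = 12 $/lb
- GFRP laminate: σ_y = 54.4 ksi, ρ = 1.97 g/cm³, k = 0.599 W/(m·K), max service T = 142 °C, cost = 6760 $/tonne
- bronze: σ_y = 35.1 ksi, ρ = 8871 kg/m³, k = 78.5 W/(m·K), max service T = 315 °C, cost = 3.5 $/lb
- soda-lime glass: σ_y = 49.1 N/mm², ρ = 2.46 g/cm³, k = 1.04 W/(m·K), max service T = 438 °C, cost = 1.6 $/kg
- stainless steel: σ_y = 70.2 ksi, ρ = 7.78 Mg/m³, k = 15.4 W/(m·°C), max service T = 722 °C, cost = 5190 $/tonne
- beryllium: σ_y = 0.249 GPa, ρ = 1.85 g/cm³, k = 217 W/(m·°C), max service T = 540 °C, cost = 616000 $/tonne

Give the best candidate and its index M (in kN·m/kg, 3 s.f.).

maraging steel, M = 187 kN·m/kg

Screen on constraints: k ≥ 8.22 W/(m·K); max service T ≥ 228 °C; cost ≤ 320 $/kg. Survivors: maraging steel, bronze, stainless steel.
Putting every candidate on a common basis:
  maraging steel: σ_y = 1500 MPa, ρ = 8020 kg/m³
  bronze: σ_y = 242.0 MPa, ρ = 8871 kg/m³
  stainless steel: σ_y = 484.0 MPa, ρ = 7780 kg/m³
  maraging steel: M = 187 kN·m/kg
  stainless steel: M = 62.2 kN·m/kg
  bronze: M = 27.3 kN·m/kg
Highest index: maraging steel.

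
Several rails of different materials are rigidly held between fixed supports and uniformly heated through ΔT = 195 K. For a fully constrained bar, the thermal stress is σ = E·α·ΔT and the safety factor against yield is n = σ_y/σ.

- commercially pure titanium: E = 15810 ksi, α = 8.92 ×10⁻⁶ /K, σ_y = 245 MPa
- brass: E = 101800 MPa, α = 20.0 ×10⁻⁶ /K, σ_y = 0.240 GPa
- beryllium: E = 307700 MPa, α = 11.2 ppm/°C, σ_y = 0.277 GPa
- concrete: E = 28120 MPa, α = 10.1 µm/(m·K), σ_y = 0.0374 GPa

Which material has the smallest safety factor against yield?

beryllium

With everything in SI (GPa, ×10⁻⁶/K, MPa):
  commercially pure titanium: E = 109.0, α = 8.92, σ_y = 245.0 → σ = 190 MPa, n = 1.29
  brass: E = 101.8, α = 20.0, σ_y = 240.0 → σ = 397 MPa, n = 0.605
  beryllium: E = 307.7, α = 11.2, σ_y = 277.0 → σ = 672 MPa, n = 0.412
  concrete: E = 28.12, α = 10.1, σ_y = 37.40 → σ = 55.4 MPa, n = 0.675
Beryllium has the lowest safety factor, n = 0.412.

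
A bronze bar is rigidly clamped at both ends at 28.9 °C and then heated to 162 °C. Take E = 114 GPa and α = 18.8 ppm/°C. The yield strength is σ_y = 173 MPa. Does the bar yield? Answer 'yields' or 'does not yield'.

yields

ΔT = 133.1 K. Constrained thermal stress σ = E·α·ΔT = 114.0×10³ MPa × 18.8×10⁻⁶ × 133.1 = 285 MPa (compressive).
Compare to σ_y = 173 MPa: σ ≥ σ_y, so it yields.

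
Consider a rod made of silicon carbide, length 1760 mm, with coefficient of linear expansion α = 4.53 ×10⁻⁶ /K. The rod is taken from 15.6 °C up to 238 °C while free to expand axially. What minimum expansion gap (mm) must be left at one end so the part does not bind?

1.77 mm

ΔT = 238 − 15.6 = 222.4 K.
ΔL = α·L₀·ΔT = 4.53×10⁻⁶ × 1760 mm × 222.4 K = 1.77 mm.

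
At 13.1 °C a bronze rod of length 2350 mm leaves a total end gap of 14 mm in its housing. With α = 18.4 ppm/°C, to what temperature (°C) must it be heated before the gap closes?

α·L₀·ΔT = 14.0 mm ⇒ ΔT = 14.0 / (18.4×10⁻⁶ × 2350.0) = 323.8 K.
T = 13.1 + 323.8 = 336.9 °C.

337 °C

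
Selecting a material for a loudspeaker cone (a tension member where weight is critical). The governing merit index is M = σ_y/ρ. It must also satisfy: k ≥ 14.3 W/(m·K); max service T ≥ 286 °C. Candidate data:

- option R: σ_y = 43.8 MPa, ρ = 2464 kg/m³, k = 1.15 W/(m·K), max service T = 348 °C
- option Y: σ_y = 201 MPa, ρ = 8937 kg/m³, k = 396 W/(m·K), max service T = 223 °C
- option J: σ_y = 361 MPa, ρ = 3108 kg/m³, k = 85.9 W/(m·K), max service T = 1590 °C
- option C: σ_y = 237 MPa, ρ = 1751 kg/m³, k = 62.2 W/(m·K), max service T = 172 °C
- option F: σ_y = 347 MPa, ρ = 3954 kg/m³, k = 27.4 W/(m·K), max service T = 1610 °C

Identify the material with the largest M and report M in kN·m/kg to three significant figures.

option J, M = 116 kN·m/kg

Screen on constraints: k ≥ 14.3 W/(m·K); max service T ≥ 286 °C. Survivors: option J, option F.
Evaluate M for each candidate:
  option J: M = 116 kN·m/kg
  option F: M = 87.8 kN·m/kg
Highest index: option J.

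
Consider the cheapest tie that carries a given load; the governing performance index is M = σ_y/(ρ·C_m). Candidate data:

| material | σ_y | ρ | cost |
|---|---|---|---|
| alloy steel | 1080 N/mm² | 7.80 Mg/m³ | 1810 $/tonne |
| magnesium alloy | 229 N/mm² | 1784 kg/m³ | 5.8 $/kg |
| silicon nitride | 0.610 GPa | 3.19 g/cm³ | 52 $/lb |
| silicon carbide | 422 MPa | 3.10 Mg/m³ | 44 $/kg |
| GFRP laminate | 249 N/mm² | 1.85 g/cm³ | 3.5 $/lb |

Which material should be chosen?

Normalizing units and computing the index:
  alloy steel: σ_y = 1080 MPa, ρ = 7800 kg/m³, cost = 1.810 $/kg
  magnesium alloy: σ_y = 229.0 MPa, ρ = 1784 kg/m³, cost = 5.800 $/kg
  silicon nitride: σ_y = 610.0 MPa, ρ = 3190 kg/m³, cost = 114.6 $/kg
  silicon carbide: σ_y = 422.0 MPa, ρ = 3100 kg/m³, cost = 44.00 $/kg
  GFRP laminate: σ_y = 249.0 MPa, ρ = 1850 kg/m³, cost = 7.716 $/kg
  alloy steel: M = 76.5 kN·m per $
  magnesium alloy: M = 22.1 kN·m per $
  GFRP laminate: M = 17.4 kN·m per $
  silicon carbide: M = 3.09 kN·m per $
  silicon nitride: M = 1.67 kN·m per $
The maximum is for alloy steel.

alloy steel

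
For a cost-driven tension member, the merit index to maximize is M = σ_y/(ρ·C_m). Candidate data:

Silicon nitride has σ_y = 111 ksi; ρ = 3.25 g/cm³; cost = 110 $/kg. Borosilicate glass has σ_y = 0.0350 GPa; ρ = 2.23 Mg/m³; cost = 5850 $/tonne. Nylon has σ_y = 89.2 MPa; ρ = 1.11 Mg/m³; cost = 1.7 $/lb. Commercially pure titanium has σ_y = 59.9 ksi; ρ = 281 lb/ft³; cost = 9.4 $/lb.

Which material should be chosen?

nylon

Convert each candidate to consistent units, then evaluate M:
  silicon nitride: σ_y = 765.3 MPa, ρ = 3250 kg/m³, cost = 110.0 $/kg
  borosilicate glass: σ_y = 35.00 MPa, ρ = 2230 kg/m³, cost = 5.850 $/kg
  nylon: σ_y = 89.20 MPa, ρ = 1110 kg/m³, cost = 3.748 $/kg
  commercially pure titanium: σ_y = 413.0 MPa, ρ = 4501 kg/m³, cost = 20.72 $/kg
  nylon: M = 21.4 kN·m per $
  commercially pure titanium: M = 4.43 kN·m per $
  borosilicate glass: M = 2.68 kN·m per $
  silicon nitride: M = 2.14 kN·m per $
The maximum is for nylon.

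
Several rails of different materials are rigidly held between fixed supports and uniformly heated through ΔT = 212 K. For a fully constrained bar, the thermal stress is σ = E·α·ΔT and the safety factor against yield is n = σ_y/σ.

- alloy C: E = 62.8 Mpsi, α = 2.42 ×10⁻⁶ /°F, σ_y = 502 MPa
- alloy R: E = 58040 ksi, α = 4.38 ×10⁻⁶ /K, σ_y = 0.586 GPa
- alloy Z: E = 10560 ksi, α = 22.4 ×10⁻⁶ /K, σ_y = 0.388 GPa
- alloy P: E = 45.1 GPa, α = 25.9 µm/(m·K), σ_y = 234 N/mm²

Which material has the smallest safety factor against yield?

Per material, after unit conversion:
  alloy C: E = 433.0, α = 4.36, σ_y = 502.0 → σ = 400 MPa, n = 1.26
  alloy R: E = 400.2, α = 4.38, σ_y = 586.0 → σ = 372 MPa, n = 1.58
  alloy Z: E = 72.81, α = 22.4, σ_y = 388.0 → σ = 346 MPa, n = 1.12
  alloy P: E = 45.10, α = 25.9, σ_y = 234.0 → σ = 248 MPa, n = 0.945
Smallest n: alloy P with n = 0.945.

alloy P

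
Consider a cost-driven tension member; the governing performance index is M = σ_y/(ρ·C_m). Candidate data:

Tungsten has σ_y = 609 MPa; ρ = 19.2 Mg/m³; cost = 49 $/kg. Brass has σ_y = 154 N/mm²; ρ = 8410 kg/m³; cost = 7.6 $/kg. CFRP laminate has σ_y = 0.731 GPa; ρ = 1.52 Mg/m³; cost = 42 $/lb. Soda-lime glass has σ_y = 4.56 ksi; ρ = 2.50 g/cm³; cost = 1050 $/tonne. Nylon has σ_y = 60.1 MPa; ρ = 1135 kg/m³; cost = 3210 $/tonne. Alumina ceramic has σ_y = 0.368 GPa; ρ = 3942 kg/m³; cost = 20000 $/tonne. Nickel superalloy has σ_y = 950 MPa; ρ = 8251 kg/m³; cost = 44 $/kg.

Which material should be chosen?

nylon

Putting every candidate on a common basis:
  tungsten: σ_y = 609.0 MPa, ρ = 19200 kg/m³, cost = 49.00 $/kg
  brass: σ_y = 154.0 MPa, ρ = 8410 kg/m³, cost = 7.600 $/kg
  CFRP laminate: σ_y = 731.0 MPa, ρ = 1520 kg/m³, cost = 92.59 $/kg
  soda-lime glass: σ_y = 31.44 MPa, ρ = 2500 kg/m³, cost = 1.050 $/kg
  nylon: σ_y = 60.10 MPa, ρ = 1135 kg/m³, cost = 3.210 $/kg
  alumina ceramic: σ_y = 368.0 MPa, ρ = 3942 kg/m³, cost = 20.00 $/kg
  nickel superalloy: σ_y = 950.0 MPa, ρ = 8251 kg/m³, cost = 44.00 $/kg
  nylon: M = 16.5 kN·m per $
  soda-lime glass: M = 12.0 kN·m per $
  CFRP laminate: M = 5.19 kN·m per $
  alumina ceramic: M = 4.67 kN·m per $
  nickel superalloy: M = 2.62 kN·m per $
  brass: M = 2.41 kN·m per $
  tungsten: M = 0.647 kN·m per $
Nylon ranks first.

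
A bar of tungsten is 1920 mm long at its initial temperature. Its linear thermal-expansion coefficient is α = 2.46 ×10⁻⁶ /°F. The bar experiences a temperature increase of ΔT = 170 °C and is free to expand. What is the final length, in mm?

1921.4 mm

Convert α: 2.46×10⁻⁶/°F × (9/5) = 4.43×10⁻⁶/K.
ΔL = α·L₀·ΔT = 4.43×10⁻⁶ × 1920 mm × 170.0 K = 1.45 mm.
L = L₀ + ΔL = 1920 + 1.45 = 1921.4 mm.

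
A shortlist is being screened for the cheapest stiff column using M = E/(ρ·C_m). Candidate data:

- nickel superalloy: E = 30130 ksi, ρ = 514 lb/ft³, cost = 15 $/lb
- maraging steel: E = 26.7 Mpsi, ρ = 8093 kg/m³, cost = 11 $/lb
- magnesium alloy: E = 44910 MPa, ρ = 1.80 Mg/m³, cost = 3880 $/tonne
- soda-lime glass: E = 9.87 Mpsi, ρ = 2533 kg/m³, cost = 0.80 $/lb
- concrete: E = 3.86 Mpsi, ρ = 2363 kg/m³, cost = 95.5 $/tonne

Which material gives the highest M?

concrete

Putting every candidate on a common basis:
  nickel superalloy: E = 207.7 GPa, ρ = 8233 kg/m³, cost = 33.07 $/kg
  maraging steel: E = 184.1 GPa, ρ = 8093 kg/m³, cost = 24.25 $/kg
  magnesium alloy: E = 44.91 GPa, ρ = 1800 kg/m³, cost = 3.880 $/kg
  soda-lime glass: E = 68.05 GPa, ρ = 2533 kg/m³, cost = 1.764 $/kg
  concrete: E = 26.61 GPa, ρ = 2363 kg/m³, cost = 0.09550 $/kg
  concrete: M = 118 MN·m per $
  soda-lime glass: M = 15.2 MN·m per $
  magnesium alloy: M = 6.43 MN·m per $
  maraging steel: M = 0.938 MN·m per $
  nickel superalloy: M = 0.763 MN·m per $
Highest index: concrete.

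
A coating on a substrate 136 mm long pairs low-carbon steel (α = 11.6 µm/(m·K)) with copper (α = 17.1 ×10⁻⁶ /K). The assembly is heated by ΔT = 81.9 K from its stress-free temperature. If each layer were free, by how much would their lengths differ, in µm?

61.3 µm

Δα = |11.6 − 17.1|×10⁻⁶/K = 5.50×10⁻⁶/K.
ΔL_mismatch = Δα·L·ΔT = 5.50×10⁻⁶ × 136.0 mm × 81.9 K = 61.3 µm.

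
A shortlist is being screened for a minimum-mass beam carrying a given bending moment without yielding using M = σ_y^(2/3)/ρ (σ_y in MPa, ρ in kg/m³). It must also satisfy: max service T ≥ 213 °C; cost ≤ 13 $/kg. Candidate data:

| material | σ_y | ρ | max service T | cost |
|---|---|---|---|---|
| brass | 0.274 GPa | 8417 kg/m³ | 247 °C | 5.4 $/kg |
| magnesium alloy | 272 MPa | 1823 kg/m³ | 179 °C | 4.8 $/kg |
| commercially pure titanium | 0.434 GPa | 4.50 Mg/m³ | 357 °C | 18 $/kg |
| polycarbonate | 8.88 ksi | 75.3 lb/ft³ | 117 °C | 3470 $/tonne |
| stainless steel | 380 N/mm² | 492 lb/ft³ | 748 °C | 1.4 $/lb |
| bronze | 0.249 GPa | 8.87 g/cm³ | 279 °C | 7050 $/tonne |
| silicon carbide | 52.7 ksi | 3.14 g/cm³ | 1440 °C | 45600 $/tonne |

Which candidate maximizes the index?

Screen on constraints: max service T ≥ 213 °C; cost ≤ 13 $/kg. Survivors: brass, stainless steel, bronze.
In SI units:
  brass: σ_y = 274.0 MPa, ρ = 8417 kg/m³
  stainless steel: σ_y = 380.0 MPa, ρ = 7881 kg/m³
  bronze: σ_y = 249.0 MPa, ρ = 8870 kg/m³
  stainless steel: M = 6.66×10⁻³
  brass: M = 5.01×10⁻³
  bronze: M = 4.46×10⁻³
Stainless steel has the largest M.

stainless steel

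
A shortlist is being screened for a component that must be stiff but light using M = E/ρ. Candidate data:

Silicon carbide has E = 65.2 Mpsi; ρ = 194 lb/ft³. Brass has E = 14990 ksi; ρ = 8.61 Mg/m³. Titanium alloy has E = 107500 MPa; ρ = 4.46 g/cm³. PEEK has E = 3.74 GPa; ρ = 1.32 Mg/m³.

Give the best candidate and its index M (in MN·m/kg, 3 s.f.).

silicon carbide, M = 145 MN·m/kg

Putting every candidate on a common basis:
  silicon carbide: E = 449.5 GPa, ρ = 3108 kg/m³
  brass: E = 103.4 GPa, ρ = 8610 kg/m³
  titanium alloy: E = 107.5 GPa, ρ = 4460 kg/m³
  PEEK: E = 3.740 GPa, ρ = 1320 kg/m³
  silicon carbide: M = 145 MN·m/kg
  titanium alloy: M = 24.1 MN·m/kg
  brass: M = 12.0 MN·m/kg
  PEEK: M = 2.83 MN·m/kg
The maximum is for silicon carbide.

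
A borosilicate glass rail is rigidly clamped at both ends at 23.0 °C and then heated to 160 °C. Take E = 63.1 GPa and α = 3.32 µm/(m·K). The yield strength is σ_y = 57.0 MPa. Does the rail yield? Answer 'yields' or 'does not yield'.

ΔT = 137.0 K. Constrained thermal stress σ = E·α·ΔT = 63.10×10³ MPa × 3.32×10⁻⁶ × 137.0 = 28.7 MPa (compressive).
Compare to σ_y = 57.0 MPa: σ < σ_y, so it does not yield.

does not yield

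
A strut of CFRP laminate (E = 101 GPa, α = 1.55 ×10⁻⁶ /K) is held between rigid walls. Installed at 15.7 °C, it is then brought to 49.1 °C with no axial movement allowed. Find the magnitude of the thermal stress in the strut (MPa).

5.23 MPa

ΔT = 33.40 K. Constrained thermal stress σ = E·α·ΔT = 101.0×10³ MPa × 1.55×10⁻⁶ × 33.40 = 5.23 MPa (compressive).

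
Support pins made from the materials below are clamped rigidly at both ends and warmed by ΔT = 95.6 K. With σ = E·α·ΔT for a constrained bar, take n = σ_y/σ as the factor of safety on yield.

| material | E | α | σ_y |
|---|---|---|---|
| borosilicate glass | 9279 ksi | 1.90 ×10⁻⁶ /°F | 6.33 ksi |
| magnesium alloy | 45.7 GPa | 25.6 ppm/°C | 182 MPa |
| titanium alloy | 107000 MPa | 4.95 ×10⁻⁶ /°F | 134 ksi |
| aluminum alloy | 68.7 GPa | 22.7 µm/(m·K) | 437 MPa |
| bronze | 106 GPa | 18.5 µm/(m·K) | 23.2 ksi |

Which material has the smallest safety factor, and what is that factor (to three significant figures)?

Converting E to GPa, α to ×10⁻⁶/K, σ_y to MPa, then σ and n for each:
  borosilicate glass: E = 63.98, α = 3.42, σ_y = 43.64 → σ = 20.9 MPa, n = 2.09
  magnesium alloy: E = 45.70, α = 25.6, σ_y = 182.0 → σ = 112 MPa, n = 1.63
  titanium alloy: E = 107.0, α = 8.91, σ_y = 923.9 → σ = 91.1 MPa, n = 10.1
  aluminum alloy: E = 68.70, α = 22.7, σ_y = 437.0 → σ = 149 MPa, n = 2.93
  bronze: E = 106.0, α = 18.5, σ_y = 160.0 → σ = 187 MPa, n = 0.853
The minimum is bronze at n = 0.853.

bronze, n = 0.853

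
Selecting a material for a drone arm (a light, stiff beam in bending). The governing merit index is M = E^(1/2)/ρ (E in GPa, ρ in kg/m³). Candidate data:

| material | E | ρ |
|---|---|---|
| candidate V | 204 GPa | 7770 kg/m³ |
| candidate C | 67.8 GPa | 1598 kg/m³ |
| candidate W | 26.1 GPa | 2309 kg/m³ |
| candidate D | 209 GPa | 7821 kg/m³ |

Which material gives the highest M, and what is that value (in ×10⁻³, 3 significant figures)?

Evaluate M for each candidate:
  candidate C: M = 5.15×10⁻³
  candidate W: M = 2.21×10⁻³
  candidate D: M = 1.85×10⁻³
  candidate V: M = 1.84×10⁻³
Highest index: candidate C.

candidate C, M = 5.15×10⁻³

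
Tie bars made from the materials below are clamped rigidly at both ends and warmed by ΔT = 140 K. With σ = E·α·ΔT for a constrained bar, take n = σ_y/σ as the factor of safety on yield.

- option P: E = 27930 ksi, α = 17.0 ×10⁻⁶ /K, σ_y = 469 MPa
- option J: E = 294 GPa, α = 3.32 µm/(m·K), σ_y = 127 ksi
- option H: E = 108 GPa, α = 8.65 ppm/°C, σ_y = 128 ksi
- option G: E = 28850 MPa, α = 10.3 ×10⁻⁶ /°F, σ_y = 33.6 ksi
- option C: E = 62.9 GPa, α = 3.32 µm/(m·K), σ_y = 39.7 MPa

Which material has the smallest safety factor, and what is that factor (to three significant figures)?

Converting E to GPa, α to ×10⁻⁶/K, σ_y to MPa, then σ and n for each:
  option P: E = 192.6, α = 17.0, σ_y = 469.0 → σ = 458 MPa, n = 1.02
  option J: E = 294.0, α = 3.32, σ_y = 875.6 → σ = 137 MPa, n = 6.41
  option H: E = 108.0, α = 8.65, σ_y = 882.5 → σ = 131 MPa, n = 6.75
  option G: E = 28.85, α = 18.5, σ_y = 231.7 → σ = 74.9 MPa, n = 3.09
  option C: E = 62.90, α = 3.32, σ_y = 39.70 → σ = 29.2 MPa, n = 1.36
Option P has the lowest safety factor, n = 1.02.

option P, n = 1.02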